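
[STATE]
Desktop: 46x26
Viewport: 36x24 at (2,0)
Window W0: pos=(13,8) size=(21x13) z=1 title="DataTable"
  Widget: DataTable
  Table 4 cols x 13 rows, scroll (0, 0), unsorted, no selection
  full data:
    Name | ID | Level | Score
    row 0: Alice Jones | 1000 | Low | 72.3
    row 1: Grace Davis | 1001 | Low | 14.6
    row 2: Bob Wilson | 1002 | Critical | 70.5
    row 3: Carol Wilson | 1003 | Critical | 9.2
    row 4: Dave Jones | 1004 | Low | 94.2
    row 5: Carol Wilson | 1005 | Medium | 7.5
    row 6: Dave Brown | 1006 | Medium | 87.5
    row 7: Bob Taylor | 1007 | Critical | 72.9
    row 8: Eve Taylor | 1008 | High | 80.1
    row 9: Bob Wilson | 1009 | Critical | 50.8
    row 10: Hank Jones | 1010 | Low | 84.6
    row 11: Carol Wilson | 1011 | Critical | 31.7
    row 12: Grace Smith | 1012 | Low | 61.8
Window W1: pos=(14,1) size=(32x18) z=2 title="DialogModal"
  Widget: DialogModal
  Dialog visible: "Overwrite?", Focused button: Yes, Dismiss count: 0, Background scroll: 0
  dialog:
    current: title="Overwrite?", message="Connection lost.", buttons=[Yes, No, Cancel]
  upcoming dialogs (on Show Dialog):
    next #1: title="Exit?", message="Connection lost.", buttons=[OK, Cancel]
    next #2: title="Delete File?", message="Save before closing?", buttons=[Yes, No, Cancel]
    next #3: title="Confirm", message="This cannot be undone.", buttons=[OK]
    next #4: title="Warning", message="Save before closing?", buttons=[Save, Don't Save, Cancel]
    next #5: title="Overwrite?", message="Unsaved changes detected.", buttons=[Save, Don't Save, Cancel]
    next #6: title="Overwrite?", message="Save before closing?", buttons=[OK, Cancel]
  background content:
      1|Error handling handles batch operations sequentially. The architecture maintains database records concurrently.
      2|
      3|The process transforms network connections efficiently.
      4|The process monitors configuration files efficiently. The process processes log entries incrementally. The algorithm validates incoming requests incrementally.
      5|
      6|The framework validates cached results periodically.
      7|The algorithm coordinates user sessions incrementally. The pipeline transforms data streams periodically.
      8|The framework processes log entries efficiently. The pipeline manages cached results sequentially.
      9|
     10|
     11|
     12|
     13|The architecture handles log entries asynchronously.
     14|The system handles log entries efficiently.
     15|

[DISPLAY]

                                    
            ┏━━━━━━━━━━━━━━━━━━━━━━━
            ┃ DialogModal           
            ┠───────────────────────
            ┃Error handling handles 
            ┃                       
            ┃The process transforms 
            ┃The process monitors co
           ┏┃   ┌───────────────────
           ┃┃The│      Overwrite?   
           ┠┃The│   Connection lost.
           ┃┃The│ [Yes]  No   Cancel
           ┃┃   └───────────────────
           ┃┃                       
           ┃┃                       
           ┃┃                       
           ┃┃The architecture handle
           ┃┃The system handles log 
           ┃┗━━━━━━━━━━━━━━━━━━━━━━━
           ┃Dave Brown  │1006│M┃    
           ┗━━━━━━━━━━━━━━━━━━━┛    
                                    
                                    
                                    


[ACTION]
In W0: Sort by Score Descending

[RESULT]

                                    
            ┏━━━━━━━━━━━━━━━━━━━━━━━
            ┃ DialogModal           
            ┠───────────────────────
            ┃Error handling handles 
            ┃                       
            ┃The process transforms 
            ┃The process monitors co
           ┏┃   ┌───────────────────
           ┃┃The│      Overwrite?   
           ┠┃The│   Connection lost.
           ┃┃The│ [Yes]  No   Cancel
           ┃┃   └───────────────────
           ┃┃                       
           ┃┃                       
           ┃┃                       
           ┃┃The architecture handle
           ┃┃The system handles log 
           ┃┗━━━━━━━━━━━━━━━━━━━━━━━
           ┃Bob Wilson  │1002│C┃    
           ┗━━━━━━━━━━━━━━━━━━━┛    
                                    
                                    
                                    


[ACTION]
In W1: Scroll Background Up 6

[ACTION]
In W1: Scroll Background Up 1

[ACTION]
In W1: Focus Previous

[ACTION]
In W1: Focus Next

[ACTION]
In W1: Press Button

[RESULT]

                                    
            ┏━━━━━━━━━━━━━━━━━━━━━━━
            ┃ DialogModal           
            ┠───────────────────────
            ┃Error handling handles 
            ┃                       
            ┃The process transforms 
            ┃The process monitors co
           ┏┃                       
           ┃┃The framework validates
           ┠┃The algorithm coordinat
           ┃┃The framework processes
           ┃┃                       
           ┃┃                       
           ┃┃                       
           ┃┃                       
           ┃┃The architecture handle
           ┃┃The system handles log 
           ┃┗━━━━━━━━━━━━━━━━━━━━━━━
           ┃Bob Wilson  │1002│C┃    
           ┗━━━━━━━━━━━━━━━━━━━┛    
                                    
                                    
                                    


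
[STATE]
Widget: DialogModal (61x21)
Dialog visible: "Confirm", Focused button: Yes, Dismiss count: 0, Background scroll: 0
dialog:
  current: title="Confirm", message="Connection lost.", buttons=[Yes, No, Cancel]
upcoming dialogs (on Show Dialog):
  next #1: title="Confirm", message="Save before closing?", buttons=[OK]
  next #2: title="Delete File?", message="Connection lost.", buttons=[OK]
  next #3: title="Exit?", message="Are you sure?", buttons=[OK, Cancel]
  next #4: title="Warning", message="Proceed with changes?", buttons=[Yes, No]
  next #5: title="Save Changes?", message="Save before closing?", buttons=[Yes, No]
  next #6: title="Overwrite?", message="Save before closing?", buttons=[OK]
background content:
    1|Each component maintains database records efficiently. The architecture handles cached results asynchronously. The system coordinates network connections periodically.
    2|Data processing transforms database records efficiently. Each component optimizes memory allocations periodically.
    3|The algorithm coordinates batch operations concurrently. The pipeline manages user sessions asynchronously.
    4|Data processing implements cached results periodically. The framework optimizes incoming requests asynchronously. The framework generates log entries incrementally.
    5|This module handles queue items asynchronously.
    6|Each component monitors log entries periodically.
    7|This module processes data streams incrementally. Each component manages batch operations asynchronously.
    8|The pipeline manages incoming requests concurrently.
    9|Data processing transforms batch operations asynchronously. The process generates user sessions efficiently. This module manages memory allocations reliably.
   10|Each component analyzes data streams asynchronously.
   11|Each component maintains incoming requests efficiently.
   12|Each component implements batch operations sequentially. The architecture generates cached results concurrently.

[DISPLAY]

Each component maintains database records efficiently. The ar
Data processing transforms database records efficiently. Each
The algorithm coordinates batch operations concurrently. The 
Data processing implements cached results periodically. The f
This module handles queue items asynchronously.              
Each component monitors log entries periodically.            
This module processes data streams incrementally. Each compon
The pipeline manages incoming requests concurrently.         
Data processing tra┌─────────────────────┐s asynchronously. T
Each component anal│       Confirm       │hronously.         
Each component main│   Connection lost.  │ efficiently.      
Each component impl│ [Yes]  No   Cancel  │ sequentially. The 
                   └─────────────────────┘                   
                                                             
                                                             
                                                             
                                                             
                                                             
                                                             
                                                             
                                                             


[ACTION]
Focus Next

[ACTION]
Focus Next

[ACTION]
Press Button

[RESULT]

Each component maintains database records efficiently. The ar
Data processing transforms database records efficiently. Each
The algorithm coordinates batch operations concurrently. The 
Data processing implements cached results periodically. The f
This module handles queue items asynchronously.              
Each component monitors log entries periodically.            
This module processes data streams incrementally. Each compon
The pipeline manages incoming requests concurrently.         
Data processing transforms batch operations asynchronously. T
Each component analyzes data streams asynchronously.         
Each component maintains incoming requests efficiently.      
Each component implements batch operations sequentially. The 
                                                             
                                                             
                                                             
                                                             
                                                             
                                                             
                                                             
                                                             
                                                             


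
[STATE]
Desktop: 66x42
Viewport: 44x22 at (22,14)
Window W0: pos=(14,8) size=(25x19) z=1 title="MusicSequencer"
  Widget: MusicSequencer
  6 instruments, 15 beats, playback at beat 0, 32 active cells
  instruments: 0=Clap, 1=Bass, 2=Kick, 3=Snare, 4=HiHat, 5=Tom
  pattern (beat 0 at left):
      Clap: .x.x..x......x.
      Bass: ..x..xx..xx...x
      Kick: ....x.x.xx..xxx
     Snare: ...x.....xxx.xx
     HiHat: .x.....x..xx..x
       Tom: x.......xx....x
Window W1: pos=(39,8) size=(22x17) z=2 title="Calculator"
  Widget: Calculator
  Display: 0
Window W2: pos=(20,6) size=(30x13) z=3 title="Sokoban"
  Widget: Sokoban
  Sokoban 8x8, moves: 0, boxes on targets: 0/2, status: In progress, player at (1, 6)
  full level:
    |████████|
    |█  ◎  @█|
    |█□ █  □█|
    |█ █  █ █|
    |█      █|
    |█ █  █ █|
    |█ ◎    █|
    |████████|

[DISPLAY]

 █  █ █                    ┃──┼───┤   ┃     
 ◎    █                    ┃6 │ × │   ┃     
███████                    ┃──┼───┤   ┃     
oves: 0  0/2               ┃3 │ - │   ┃     
━━━━━━━━━━━━━━━━━━━━━━━━━━━┛──┼───┤   ┃     
                ┃┃│ 0 │ . │ = │ + │   ┃     
                ┃┃├───┼───┼───┼───┤   ┃     
                ┃┃│ C │ MC│ MR│ M+│   ┃     
                ┃┃└───┴───┴───┴───┘   ┃     
                ┃┃                    ┃     
                ┃┗━━━━━━━━━━━━━━━━━━━━┛     
                ┃                           
━━━━━━━━━━━━━━━━┛                           
                                            
                                            
                                            
                                            
                                            
                                            
                                            
                                            
                                            


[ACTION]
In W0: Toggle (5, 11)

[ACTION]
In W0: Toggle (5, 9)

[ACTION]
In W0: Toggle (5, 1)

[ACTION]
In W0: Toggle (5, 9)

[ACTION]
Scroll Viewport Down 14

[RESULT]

                ┃┃├───┼───┼───┼───┤   ┃     
                ┃┃│ C │ MC│ MR│ M+│   ┃     
                ┃┃└───┴───┴───┴───┘   ┃     
                ┃┃                    ┃     
                ┃┗━━━━━━━━━━━━━━━━━━━━┛     
                ┃                           
━━━━━━━━━━━━━━━━┛                           
                                            
                                            
                                            
                                            
                                            
                                            
                                            
                                            
                                            
                                            
                                            
                                            
                                            
                                            
                                            


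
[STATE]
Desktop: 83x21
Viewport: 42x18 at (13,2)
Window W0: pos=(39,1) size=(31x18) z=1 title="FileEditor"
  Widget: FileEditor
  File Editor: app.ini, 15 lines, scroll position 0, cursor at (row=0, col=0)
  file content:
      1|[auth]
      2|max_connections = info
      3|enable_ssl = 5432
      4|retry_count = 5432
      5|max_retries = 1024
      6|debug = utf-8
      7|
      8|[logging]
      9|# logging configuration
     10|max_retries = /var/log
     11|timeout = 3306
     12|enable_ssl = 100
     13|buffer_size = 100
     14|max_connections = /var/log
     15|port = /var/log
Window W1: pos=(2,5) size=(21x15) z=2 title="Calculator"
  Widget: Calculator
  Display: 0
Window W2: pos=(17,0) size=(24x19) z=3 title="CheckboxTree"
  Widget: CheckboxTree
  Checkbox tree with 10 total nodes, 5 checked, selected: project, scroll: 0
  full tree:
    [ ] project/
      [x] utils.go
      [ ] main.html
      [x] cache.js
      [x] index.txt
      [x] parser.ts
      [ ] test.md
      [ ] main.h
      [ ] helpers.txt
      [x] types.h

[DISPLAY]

    ┠──────────────────────┨FileEditor    
    ┃>[-] project/         ┃──────────────
    ┃   [x] utils.go       ┃auth]         
━━━━┃   [ ] main.html      ┃ax_connections
r   ┃   [x] cache.js       ┃nable_ssl = 54
────┃   [x] index.txt      ┃etry_count = 5
    ┃   [x] parser.ts      ┃ax_retries = 1
──┬─┃   [ ] test.md        ┃ebug = utf-8  
9 │ ┃   [ ] main.h         ┃              
──┼─┃   [ ] helpers.txt    ┃logging]      
6 │ ┃   [x] types.h        ┃ logging confi
──┼─┃                      ┃ax_retries = /
3 │ ┃                      ┃imeout = 3306 
──┼─┃                      ┃nable_ssl = 10
= │ ┃                      ┃uffer_size = 1
──┼─┃                      ┃ax_connections
MR│ ┗━━━━━━━━━━━━━━━━━━━━━━┛━━━━━━━━━━━━━━
━━━━━━━━━┛                                


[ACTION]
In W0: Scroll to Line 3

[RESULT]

    ┠──────────────────────┨FileEditor    
    ┃>[-] project/         ┃──────────────
    ┃   [x] utils.go       ┃ax_connections
━━━━┃   [ ] main.html      ┃nable_ssl = 54
r   ┃   [x] cache.js       ┃etry_count = 5
────┃   [x] index.txt      ┃ax_retries = 1
    ┃   [x] parser.ts      ┃ebug = utf-8  
──┬─┃   [ ] test.md        ┃              
9 │ ┃   [ ] main.h         ┃logging]      
──┼─┃   [ ] helpers.txt    ┃ logging confi
6 │ ┃   [x] types.h        ┃ax_retries = /
──┼─┃                      ┃imeout = 3306 
3 │ ┃                      ┃nable_ssl = 10
──┼─┃                      ┃uffer_size = 1
= │ ┃                      ┃ax_connections
──┼─┃                      ┃ort = /var/log
MR│ ┗━━━━━━━━━━━━━━━━━━━━━━┛━━━━━━━━━━━━━━
━━━━━━━━━┛                                


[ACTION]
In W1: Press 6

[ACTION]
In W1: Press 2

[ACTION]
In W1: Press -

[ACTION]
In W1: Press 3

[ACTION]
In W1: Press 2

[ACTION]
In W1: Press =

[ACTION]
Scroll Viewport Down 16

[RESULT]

    ┃>[-] project/         ┃──────────────
    ┃   [x] utils.go       ┃ax_connections
━━━━┃   [ ] main.html      ┃nable_ssl = 54
r   ┃   [x] cache.js       ┃etry_count = 5
────┃   [x] index.txt      ┃ax_retries = 1
    ┃   [x] parser.ts      ┃ebug = utf-8  
──┬─┃   [ ] test.md        ┃              
9 │ ┃   [ ] main.h         ┃logging]      
──┼─┃   [ ] helpers.txt    ┃ logging confi
6 │ ┃   [x] types.h        ┃ax_retries = /
──┼─┃                      ┃imeout = 3306 
3 │ ┃                      ┃nable_ssl = 10
──┼─┃                      ┃uffer_size = 1
= │ ┃                      ┃ax_connections
──┼─┃                      ┃ort = /var/log
MR│ ┗━━━━━━━━━━━━━━━━━━━━━━┛━━━━━━━━━━━━━━
━━━━━━━━━┛                                
                                          


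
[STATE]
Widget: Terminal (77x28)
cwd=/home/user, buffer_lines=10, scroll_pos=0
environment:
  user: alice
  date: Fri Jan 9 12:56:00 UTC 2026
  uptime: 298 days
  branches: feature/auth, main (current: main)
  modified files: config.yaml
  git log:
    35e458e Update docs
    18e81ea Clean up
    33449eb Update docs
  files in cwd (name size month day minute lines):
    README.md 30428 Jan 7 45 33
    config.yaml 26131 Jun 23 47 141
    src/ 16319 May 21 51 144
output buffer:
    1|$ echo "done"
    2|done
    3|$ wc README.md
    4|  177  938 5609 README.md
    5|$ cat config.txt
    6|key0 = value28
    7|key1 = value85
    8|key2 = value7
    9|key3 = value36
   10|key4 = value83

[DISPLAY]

$ echo "done"                                                                
done                                                                         
$ wc README.md                                                               
  177  938 5609 README.md                                                    
$ cat config.txt                                                             
key0 = value28                                                               
key1 = value85                                                               
key2 = value7                                                                
key3 = value36                                                               
key4 = value83                                                               
$ █                                                                          
                                                                             
                                                                             
                                                                             
                                                                             
                                                                             
                                                                             
                                                                             
                                                                             
                                                                             
                                                                             
                                                                             
                                                                             
                                                                             
                                                                             
                                                                             
                                                                             
                                                                             


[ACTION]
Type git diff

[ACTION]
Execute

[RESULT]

$ echo "done"                                                                
done                                                                         
$ wc README.md                                                               
  177  938 5609 README.md                                                    
$ cat config.txt                                                             
key0 = value28                                                               
key1 = value85                                                               
key2 = value7                                                                
key3 = value36                                                               
key4 = value83                                                               
$ git diff                                                                   
diff --git a/main.py b/main.py                                               
--- a/main.py                                                                
+++ b/main.py                                                                
@@ -1,3 +1,4 @@                                                              
+# updated                                                                   
 import sys                                                                  
$ █                                                                          
                                                                             
                                                                             
                                                                             
                                                                             
                                                                             
                                                                             
                                                                             
                                                                             
                                                                             
                                                                             


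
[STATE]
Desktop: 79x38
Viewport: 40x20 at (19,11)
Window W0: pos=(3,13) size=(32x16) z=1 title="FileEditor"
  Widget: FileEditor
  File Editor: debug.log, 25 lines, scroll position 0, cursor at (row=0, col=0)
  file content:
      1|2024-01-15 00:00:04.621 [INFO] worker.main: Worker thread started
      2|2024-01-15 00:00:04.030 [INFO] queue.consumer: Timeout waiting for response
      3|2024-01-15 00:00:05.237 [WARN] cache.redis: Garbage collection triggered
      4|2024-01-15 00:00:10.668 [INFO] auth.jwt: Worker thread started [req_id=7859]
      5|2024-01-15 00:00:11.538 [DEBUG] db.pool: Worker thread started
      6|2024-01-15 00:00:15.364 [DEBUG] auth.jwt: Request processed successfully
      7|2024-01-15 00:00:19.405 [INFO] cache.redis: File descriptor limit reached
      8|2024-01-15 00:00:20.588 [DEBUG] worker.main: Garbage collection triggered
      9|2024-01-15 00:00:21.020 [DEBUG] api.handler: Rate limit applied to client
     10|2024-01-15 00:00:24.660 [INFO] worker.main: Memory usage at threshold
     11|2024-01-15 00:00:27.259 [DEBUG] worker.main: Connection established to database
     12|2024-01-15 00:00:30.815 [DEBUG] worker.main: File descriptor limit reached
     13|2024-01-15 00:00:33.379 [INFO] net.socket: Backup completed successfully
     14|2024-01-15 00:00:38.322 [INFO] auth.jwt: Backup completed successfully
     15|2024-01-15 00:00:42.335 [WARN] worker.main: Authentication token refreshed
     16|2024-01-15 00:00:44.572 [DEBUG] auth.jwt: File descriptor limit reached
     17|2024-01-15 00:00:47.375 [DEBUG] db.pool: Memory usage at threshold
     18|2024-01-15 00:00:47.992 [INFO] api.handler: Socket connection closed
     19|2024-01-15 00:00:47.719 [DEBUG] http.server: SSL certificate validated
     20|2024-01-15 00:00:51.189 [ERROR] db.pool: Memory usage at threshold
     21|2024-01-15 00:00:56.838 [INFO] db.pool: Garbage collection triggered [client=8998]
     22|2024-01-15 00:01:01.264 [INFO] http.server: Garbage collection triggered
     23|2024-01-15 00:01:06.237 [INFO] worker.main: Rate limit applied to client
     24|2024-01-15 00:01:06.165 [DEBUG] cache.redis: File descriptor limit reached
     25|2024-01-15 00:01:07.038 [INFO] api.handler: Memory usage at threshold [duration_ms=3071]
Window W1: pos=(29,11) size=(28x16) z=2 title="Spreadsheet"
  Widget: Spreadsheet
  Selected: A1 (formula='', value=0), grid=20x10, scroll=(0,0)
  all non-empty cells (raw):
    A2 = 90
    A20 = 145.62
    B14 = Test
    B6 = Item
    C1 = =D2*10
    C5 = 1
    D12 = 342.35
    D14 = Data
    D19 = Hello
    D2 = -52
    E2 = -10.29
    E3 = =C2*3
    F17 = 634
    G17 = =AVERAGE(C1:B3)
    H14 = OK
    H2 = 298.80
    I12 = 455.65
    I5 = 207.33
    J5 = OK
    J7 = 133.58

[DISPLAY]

          ┏━━━━━━━━━━━━━━━━━━━━━━━━━━┓  
          ┃ Spreadsheet              ┃  
━━━━━━━━━━┠──────────────────────────┨  
          ┃A1:                       ┃  
──────────┃       A       B       C  ┃  
0:04.621 [┃--------------------------┃  
0:04.030 [┃  1      [0]       0    -5┃  
0:05.237 [┃  2       90       0      ┃  
0:10.668 [┃  3        0       0      ┃  
0:11.538 [┃  4        0       0      ┃  
0:15.364 [┃  5        0       0      ┃  
0:19.405 [┃  6        0Item          ┃  
0:20.588 [┃  7        0       0      ┃  
0:21.020 [┃  8        0       0      ┃  
0:24.660 [┃  9        0       0      ┃  
0:27.259 [┗━━━━━━━━━━━━━━━━━━━━━━━━━━┛  
0:30.815 [DEBU▼┃                        
━━━━━━━━━━━━━━━┛                        
                                        
                                        


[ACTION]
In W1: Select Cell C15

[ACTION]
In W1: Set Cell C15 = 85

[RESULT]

          ┏━━━━━━━━━━━━━━━━━━━━━━━━━━┓  
          ┃ Spreadsheet              ┃  
━━━━━━━━━━┠──────────────────────────┨  
          ┃C15: 85                   ┃  
──────────┃       A       B       C  ┃  
0:04.621 [┃--------------------------┃  
0:04.030 [┃  1        0       0    -5┃  
0:05.237 [┃  2       90       0      ┃  
0:10.668 [┃  3        0       0      ┃  
0:11.538 [┃  4        0       0      ┃  
0:15.364 [┃  5        0       0      ┃  
0:19.405 [┃  6        0Item          ┃  
0:20.588 [┃  7        0       0      ┃  
0:21.020 [┃  8        0       0      ┃  
0:24.660 [┃  9        0       0      ┃  
0:27.259 [┗━━━━━━━━━━━━━━━━━━━━━━━━━━┛  
0:30.815 [DEBU▼┃                        
━━━━━━━━━━━━━━━┛                        
                                        
                                        


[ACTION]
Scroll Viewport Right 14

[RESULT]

━━━━━━━━━━━━━━━━━━━━━━━┓                
readsheet              ┃                
───────────────────────┨                
: 85                   ┃                
    A       B       C  ┃                
-----------------------┃                
        0       0    -5┃                
       90       0      ┃                
        0       0      ┃                
        0       0      ┃                
        0       0      ┃                
        0Item          ┃                
        0       0      ┃                
        0       0      ┃                
        0       0      ┃                
━━━━━━━━━━━━━━━━━━━━━━━┛                
▼┃                                      
━┛                                      
                                        
                                        


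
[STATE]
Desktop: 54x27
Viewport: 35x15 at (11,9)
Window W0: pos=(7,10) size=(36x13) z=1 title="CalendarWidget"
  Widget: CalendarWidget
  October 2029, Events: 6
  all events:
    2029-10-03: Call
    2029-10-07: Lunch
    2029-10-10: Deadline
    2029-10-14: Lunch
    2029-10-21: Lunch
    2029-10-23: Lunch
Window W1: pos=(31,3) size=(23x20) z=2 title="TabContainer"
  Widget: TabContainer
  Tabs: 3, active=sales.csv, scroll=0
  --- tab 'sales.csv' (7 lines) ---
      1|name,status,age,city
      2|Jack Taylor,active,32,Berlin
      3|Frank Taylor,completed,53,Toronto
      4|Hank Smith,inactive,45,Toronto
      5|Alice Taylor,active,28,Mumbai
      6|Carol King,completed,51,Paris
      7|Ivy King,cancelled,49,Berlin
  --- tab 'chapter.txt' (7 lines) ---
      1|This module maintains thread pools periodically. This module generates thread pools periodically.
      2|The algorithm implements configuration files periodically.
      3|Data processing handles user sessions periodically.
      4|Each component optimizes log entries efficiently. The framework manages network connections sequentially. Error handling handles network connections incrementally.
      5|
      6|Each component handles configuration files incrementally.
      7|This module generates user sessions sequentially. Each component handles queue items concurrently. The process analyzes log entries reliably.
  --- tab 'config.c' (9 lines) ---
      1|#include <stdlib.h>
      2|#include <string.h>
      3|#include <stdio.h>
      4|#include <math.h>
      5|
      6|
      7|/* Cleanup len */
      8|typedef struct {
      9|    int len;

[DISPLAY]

                    ┃Jack Taylor,ac
━━━━━━━━━━━━━━━━━━━━┃Frank Taylor,c
lendarWidget        ┃Hank Smith,ina
────────────────────┃Alice Taylor,a
        October 2029┃Carol King,com
Tu We Th Fr Sa Su   ┃Ivy King,cance
 2  3*  4  5  6  7* ┃              
 9 10* 11 12 13 14* ┃              
16 17 18 19 20 21*  ┃              
23* 24 25 26 27 28  ┃              
30 31               ┃              
                    ┃              
                    ┃              
━━━━━━━━━━━━━━━━━━━━┗━━━━━━━━━━━━━━
                                   


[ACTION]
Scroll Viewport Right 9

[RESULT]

            ┃Jack Taylor,active,32┃
━━━━━━━━━━━━┃Frank Taylor,complete┃
dget        ┃Hank Smith,inactive,4┃
────────────┃Alice Taylor,active,2┃
October 2029┃Carol King,completed,┃
 Fr Sa Su   ┃Ivy King,cancelled,49┃
4  5  6  7* ┃                     ┃
1 12 13 14* ┃                     ┃
 19 20 21*  ┃                     ┃
5 26 27 28  ┃                     ┃
            ┃                     ┃
            ┃                     ┃
            ┃                     ┃
━━━━━━━━━━━━┗━━━━━━━━━━━━━━━━━━━━━┛
                                   


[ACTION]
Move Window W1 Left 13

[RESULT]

Jack Taylor,active,32┃             
Frank Taylor,complete┃━┓           
Hank Smith,inactive,4┃ ┃           
Alice Taylor,active,2┃─┨           
Carol King,completed,┃ ┃           
Ivy King,cancelled,49┃ ┃           
                     ┃ ┃           
                     ┃ ┃           
                     ┃ ┃           
                     ┃ ┃           
                     ┃ ┃           
                     ┃ ┃           
                     ┃ ┃           
━━━━━━━━━━━━━━━━━━━━━┛━┛           
                                   


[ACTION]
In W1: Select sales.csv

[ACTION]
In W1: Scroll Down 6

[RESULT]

                     ┃             
                     ┃━┓           
                     ┃ ┃           
                     ┃─┨           
                     ┃ ┃           
                     ┃ ┃           
                     ┃ ┃           
                     ┃ ┃           
                     ┃ ┃           
                     ┃ ┃           
                     ┃ ┃           
                     ┃ ┃           
                     ┃ ┃           
━━━━━━━━━━━━━━━━━━━━━┛━┛           
                                   


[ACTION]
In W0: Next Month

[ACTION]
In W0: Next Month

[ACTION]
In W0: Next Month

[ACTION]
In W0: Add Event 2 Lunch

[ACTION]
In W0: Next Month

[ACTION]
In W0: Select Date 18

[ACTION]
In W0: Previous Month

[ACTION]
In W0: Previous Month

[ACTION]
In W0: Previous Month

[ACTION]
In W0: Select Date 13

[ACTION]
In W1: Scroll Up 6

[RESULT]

Jack Taylor,active,32┃             
Frank Taylor,complete┃━┓           
Hank Smith,inactive,4┃ ┃           
Alice Taylor,active,2┃─┨           
Carol King,completed,┃ ┃           
Ivy King,cancelled,49┃ ┃           
                     ┃ ┃           
                     ┃ ┃           
                     ┃ ┃           
                     ┃ ┃           
                     ┃ ┃           
                     ┃ ┃           
                     ┃ ┃           
━━━━━━━━━━━━━━━━━━━━━┛━┛           
                                   


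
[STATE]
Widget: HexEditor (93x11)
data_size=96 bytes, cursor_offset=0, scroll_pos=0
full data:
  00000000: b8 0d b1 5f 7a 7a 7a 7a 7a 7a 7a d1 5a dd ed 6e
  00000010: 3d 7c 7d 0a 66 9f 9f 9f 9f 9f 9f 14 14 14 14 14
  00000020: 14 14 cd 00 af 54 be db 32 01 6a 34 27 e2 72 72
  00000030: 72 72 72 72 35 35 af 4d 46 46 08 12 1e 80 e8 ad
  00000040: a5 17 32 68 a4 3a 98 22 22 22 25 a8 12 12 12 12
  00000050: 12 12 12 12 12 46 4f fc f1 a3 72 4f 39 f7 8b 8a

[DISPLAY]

00000000  B8 0d b1 5f 7a 7a 7a 7a  7a 7a 7a d1 5a dd ed 6e  |..._zzzzzzz.Z..n|               
00000010  3d 7c 7d 0a 66 9f 9f 9f  9f 9f 9f 14 14 14 14 14  |=|}.f...........|               
00000020  14 14 cd 00 af 54 be db  32 01 6a 34 27 e2 72 72  |.....T..2.j4'.rr|               
00000030  72 72 72 72 35 35 af 4d  46 46 08 12 1e 80 e8 ad  |rrrr55.MFF......|               
00000040  a5 17 32 68 a4 3a 98 22  22 22 25 a8 12 12 12 12  |..2h.:."""%.....|               
00000050  12 12 12 12 12 46 4f fc  f1 a3 72 4f 39 f7 8b 8a  |.....FO...rO9...|               
                                                                                             
                                                                                             
                                                                                             
                                                                                             
                                                                                             


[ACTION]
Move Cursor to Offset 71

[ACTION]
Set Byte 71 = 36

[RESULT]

00000000  b8 0d b1 5f 7a 7a 7a 7a  7a 7a 7a d1 5a dd ed 6e  |..._zzzzzzz.Z..n|               
00000010  3d 7c 7d 0a 66 9f 9f 9f  9f 9f 9f 14 14 14 14 14  |=|}.f...........|               
00000020  14 14 cd 00 af 54 be db  32 01 6a 34 27 e2 72 72  |.....T..2.j4'.rr|               
00000030  72 72 72 72 35 35 af 4d  46 46 08 12 1e 80 e8 ad  |rrrr55.MFF......|               
00000040  a5 17 32 68 a4 3a 98 36  22 22 25 a8 12 12 12 12  |..2h.:.6""%.....|               
00000050  12 12 12 12 12 46 4f fc  f1 a3 72 4f 39 f7 8b 8a  |.....FO...rO9...|               
                                                                                             
                                                                                             
                                                                                             
                                                                                             
                                                                                             


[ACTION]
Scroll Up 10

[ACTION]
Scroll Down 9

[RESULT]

00000050  12 12 12 12 12 46 4f fc  f1 a3 72 4f 39 f7 8b 8a  |.....FO...rO9...|               
                                                                                             
                                                                                             
                                                                                             
                                                                                             
                                                                                             
                                                                                             
                                                                                             
                                                                                             
                                                                                             
                                                                                             


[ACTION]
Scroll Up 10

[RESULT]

00000000  b8 0d b1 5f 7a 7a 7a 7a  7a 7a 7a d1 5a dd ed 6e  |..._zzzzzzz.Z..n|               
00000010  3d 7c 7d 0a 66 9f 9f 9f  9f 9f 9f 14 14 14 14 14  |=|}.f...........|               
00000020  14 14 cd 00 af 54 be db  32 01 6a 34 27 e2 72 72  |.....T..2.j4'.rr|               
00000030  72 72 72 72 35 35 af 4d  46 46 08 12 1e 80 e8 ad  |rrrr55.MFF......|               
00000040  a5 17 32 68 a4 3a 98 36  22 22 25 a8 12 12 12 12  |..2h.:.6""%.....|               
00000050  12 12 12 12 12 46 4f fc  f1 a3 72 4f 39 f7 8b 8a  |.....FO...rO9...|               
                                                                                             
                                                                                             
                                                                                             
                                                                                             
                                                                                             


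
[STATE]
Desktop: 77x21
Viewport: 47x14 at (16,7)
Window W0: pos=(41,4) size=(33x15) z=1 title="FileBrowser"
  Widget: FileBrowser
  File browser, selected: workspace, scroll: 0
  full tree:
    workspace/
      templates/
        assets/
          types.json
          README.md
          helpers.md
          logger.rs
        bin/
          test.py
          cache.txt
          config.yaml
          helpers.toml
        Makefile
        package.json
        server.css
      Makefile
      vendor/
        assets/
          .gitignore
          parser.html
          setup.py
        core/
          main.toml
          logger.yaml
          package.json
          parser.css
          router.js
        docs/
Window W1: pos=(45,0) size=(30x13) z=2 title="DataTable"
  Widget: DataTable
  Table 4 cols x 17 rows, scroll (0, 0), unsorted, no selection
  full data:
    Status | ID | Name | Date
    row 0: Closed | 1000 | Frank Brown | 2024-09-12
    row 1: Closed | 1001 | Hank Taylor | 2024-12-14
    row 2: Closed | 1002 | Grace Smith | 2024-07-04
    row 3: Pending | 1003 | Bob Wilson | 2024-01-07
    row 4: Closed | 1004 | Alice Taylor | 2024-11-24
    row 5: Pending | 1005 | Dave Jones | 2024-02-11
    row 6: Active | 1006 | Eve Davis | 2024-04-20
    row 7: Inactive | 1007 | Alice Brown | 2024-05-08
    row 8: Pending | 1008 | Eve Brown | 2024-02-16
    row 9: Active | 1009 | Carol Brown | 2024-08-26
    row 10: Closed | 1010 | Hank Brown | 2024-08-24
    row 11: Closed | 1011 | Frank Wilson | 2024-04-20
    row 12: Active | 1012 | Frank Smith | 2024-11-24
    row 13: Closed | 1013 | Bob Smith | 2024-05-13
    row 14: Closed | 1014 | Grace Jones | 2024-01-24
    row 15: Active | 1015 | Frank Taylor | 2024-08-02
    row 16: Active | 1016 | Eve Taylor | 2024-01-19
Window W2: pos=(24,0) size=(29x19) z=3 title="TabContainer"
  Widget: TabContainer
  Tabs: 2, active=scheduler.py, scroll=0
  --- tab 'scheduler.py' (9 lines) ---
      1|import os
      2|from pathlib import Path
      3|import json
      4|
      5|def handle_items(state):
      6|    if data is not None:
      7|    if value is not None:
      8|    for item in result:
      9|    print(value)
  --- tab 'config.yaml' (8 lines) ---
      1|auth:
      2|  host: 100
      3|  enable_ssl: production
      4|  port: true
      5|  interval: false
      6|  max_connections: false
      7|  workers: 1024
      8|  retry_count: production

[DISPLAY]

        ┃import json                ┃ │1002│Gra
        ┃                           ┃ │1003│Bob
        ┃def handle_items(state):   ┃ │1004│Ali
        ┃    if data is not None:   ┃ │1005│Dav
        ┃    if value is not None:  ┃ │1006│Eve
        ┃    for item in result:    ┃━━━━━━━━━━
        ┃    print(value)           ┃          
        ┃                           ┃          
        ┃                           ┃          
        ┃                           ┃          
        ┃                           ┃          
        ┗━━━━━━━━━━━━━━━━━━━━━━━━━━━┛━━━━━━━━━━
                                               
                                               


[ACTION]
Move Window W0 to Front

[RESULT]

        ┃import json     ┃> [-] workspace/     
        ┃                ┃    [+] templates/   
        ┃def handle_items┃    Makefile         
        ┃    if data is n┃    [+] vendor/      
        ┃    if value is ┃                     
        ┃    for item in ┃                     
        ┃    print(value)┃                     
        ┃                ┃                     
        ┃                ┃                     
        ┃                ┃                     
        ┃                ┃                     
        ┗━━━━━━━━━━━━━━━━┗━━━━━━━━━━━━━━━━━━━━━
                                               
                                               


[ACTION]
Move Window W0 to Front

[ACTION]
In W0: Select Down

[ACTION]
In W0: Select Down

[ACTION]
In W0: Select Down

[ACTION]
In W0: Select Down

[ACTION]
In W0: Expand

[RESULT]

        ┃import json     ┃  [-] workspace/     
        ┃                ┃    [+] templates/   
        ┃def handle_items┃    Makefile         
        ┃    if data is n┃  > [-] vendor/      
        ┃    if value is ┃      [+] assets/    
        ┃    for item in ┃      [+] core/      
        ┃    print(value)┃      [+] docs/      
        ┃                ┃                     
        ┃                ┃                     
        ┃                ┃                     
        ┃                ┃                     
        ┗━━━━━━━━━━━━━━━━┗━━━━━━━━━━━━━━━━━━━━━
                                               
                                               
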